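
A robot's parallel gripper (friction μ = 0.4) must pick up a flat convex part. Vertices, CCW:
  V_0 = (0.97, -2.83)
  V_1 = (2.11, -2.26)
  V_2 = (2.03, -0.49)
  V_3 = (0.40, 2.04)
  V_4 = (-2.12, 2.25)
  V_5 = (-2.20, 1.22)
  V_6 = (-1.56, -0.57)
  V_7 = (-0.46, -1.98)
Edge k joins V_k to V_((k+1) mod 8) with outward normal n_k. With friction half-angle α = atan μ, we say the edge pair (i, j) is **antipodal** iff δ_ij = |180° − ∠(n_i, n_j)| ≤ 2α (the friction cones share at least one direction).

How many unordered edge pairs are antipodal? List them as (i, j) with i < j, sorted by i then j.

count = 9; pairs: (0,3), (1,4), (1,5), (1,6), (2,4), (2,5), (2,6), (2,7), (3,7)

α = atan 0.4 = 21.80°;  2α = 43.60°
n_0 = (+0.4472, -0.8944)
n_1 = (+0.9990, +0.0452)
n_2 = (+0.8406, +0.5416)
n_3 = (+0.0830, +0.9965)
n_4 = (-0.9970, +0.0774)
n_5 = (-0.9416, -0.3367)
n_6 = (-0.7884, -0.6151)
n_7 = (-0.5110, -0.8596)
  (0,1): δ = 113.98°  ·
  (0,2): δ = 83.77°  ·
  (0,3): δ = 31.33°  ✓
  (0,4): δ = 58.99°  ·
  (0,5): δ = 83.11°  ·
  (0,6): δ = 101.39°  ·
  (0,7): δ = 122.71°  ·
  (1,2): δ = 149.80°  ·
  (1,3): δ = 97.35°  ·
  (1,4): δ = 7.03°  ✓
  (1,5): δ = 17.09°  ✓
  (1,6): δ = 35.37°  ✓
  (1,7): δ = 56.68°  ·
  (2,3): δ = 127.56°  ·
  (2,4): δ = 37.23°  ✓
  (2,5): δ = 13.12°  ✓
  (2,6): δ = 5.17°  ✓
  (2,7): δ = 26.48°  ✓
  (3,4): δ = 89.68°  ·
  (3,5): δ = 65.56°  ·
  (3,6): δ = 47.28°  ·
  (3,7): δ = 25.96°  ✓
  (4,5): δ = 155.88°  ·
  (4,6): δ = 137.60°  ·
  (4,7): δ = 116.29°  ·
  (5,6): δ = 161.71°  ·
  (5,7): δ = 140.40°  ·
  (6,7): δ = 158.69°  ·
antipodal pairs: 9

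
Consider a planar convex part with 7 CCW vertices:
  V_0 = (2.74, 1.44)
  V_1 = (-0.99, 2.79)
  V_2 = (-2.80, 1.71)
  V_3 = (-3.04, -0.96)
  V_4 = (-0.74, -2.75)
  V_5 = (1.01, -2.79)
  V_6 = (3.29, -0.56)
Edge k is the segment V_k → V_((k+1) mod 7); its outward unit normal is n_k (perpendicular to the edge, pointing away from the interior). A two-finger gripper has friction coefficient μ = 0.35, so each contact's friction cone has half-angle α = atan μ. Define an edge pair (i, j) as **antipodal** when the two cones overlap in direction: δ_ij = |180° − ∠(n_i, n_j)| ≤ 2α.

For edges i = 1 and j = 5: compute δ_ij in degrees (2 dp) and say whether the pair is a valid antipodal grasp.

α = atan 0.35 = 19.29°;  2α = 38.58°
edge 1: e_1 = (-1.81, -1.08);  n_1 = (-0.5124, +0.8587)
edge 5: e_5 = (+2.28, +2.23);  n_5 = (+0.6992, -0.7149)
∠(n_1, n_5) = 166.46°
δ = |180° − 166.46°| = 13.54°
13.54° ≤ 2α = 38.58°  →  valid

δ = 13.54°, valid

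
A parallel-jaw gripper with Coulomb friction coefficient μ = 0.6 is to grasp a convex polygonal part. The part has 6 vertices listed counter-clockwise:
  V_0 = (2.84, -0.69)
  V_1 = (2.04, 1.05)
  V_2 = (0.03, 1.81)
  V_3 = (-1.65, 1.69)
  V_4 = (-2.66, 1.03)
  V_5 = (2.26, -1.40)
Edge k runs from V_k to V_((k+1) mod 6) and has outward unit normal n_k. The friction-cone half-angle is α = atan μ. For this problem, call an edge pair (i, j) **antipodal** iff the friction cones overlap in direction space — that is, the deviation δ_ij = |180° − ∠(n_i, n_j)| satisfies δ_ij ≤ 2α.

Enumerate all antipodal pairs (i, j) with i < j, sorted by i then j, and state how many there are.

count = 6; pairs: (0,4), (1,4), (2,4), (2,5), (3,4), (3,5)

α = atan 0.6 = 30.96°;  2α = 61.93°
n_0 = (+0.9086, +0.4177)
n_1 = (+0.3537, +0.9354)
n_2 = (-0.0712, +0.9975)
n_3 = (-0.5470, +0.8371)
n_4 = (-0.4428, -0.8966)
n_5 = (+0.7744, -0.6326)
  (0,1): δ = 135.40°  ·
  (0,2): δ = 110.61°  ·
  (0,3): δ = 81.53°  ·
  (0,4): δ = 39.02°  ✓
  (0,5): δ = 116.06°  ·
  (1,2): δ = 155.20°  ·
  (1,3): δ = 126.12°  ·
  (1,4): δ = 5.57°  ✓
  (1,5): δ = 71.47°  ·
  (2,3): δ = 150.92°  ·
  (2,4): δ = 30.37°  ✓
  (2,5): δ = 46.67°  ✓
  (3,4): δ = 59.45°  ✓
  (3,5): δ = 17.59°  ✓
  (4,5): δ = 102.96°  ·
antipodal pairs: 6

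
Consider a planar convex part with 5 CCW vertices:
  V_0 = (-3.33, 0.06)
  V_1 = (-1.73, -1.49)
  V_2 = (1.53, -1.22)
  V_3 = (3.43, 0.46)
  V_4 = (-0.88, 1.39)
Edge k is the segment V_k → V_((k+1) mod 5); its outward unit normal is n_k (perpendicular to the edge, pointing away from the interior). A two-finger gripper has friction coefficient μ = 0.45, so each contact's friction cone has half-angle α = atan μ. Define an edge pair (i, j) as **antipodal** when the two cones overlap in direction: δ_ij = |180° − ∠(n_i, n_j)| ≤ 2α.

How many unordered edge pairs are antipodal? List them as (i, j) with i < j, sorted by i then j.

count = 4; pairs: (0,3), (1,3), (1,4), (2,4)

α = atan 0.45 = 24.23°;  2α = 48.46°
n_0 = (-0.6958, -0.7182)
n_1 = (+0.0825, -0.9966)
n_2 = (+0.6624, -0.7491)
n_3 = (+0.2109, +0.9775)
n_4 = (-0.4771, +0.8789)
  (0,1): δ = 131.17°  ·
  (0,2): δ = 94.43°  ·
  (0,3): δ = 31.91°  ✓
  (0,4): δ = 72.59°  ·
  (1,2): δ = 143.25°  ·
  (1,3): δ = 16.91°  ✓
  (1,4): δ = 23.76°  ✓
  (2,3): δ = 53.66°  ·
  (2,4): δ = 12.99°  ✓
  (3,4): δ = 139.33°  ·
antipodal pairs: 4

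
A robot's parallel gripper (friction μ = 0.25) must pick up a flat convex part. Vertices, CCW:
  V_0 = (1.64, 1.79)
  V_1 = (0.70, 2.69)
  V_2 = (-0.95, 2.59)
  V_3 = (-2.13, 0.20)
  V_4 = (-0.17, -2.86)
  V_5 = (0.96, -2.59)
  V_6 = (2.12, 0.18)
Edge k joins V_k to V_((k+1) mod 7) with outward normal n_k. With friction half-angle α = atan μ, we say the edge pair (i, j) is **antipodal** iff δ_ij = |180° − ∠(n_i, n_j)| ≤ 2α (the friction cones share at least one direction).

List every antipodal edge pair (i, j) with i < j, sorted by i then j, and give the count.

count = 4; pairs: (0,3), (1,4), (2,5), (3,6)

α = atan 0.25 = 14.04°;  2α = 28.07°
n_0 = (+0.6916, +0.7223)
n_1 = (-0.0605, +0.9982)
n_2 = (-0.8967, +0.4427)
n_3 = (-0.8421, -0.5394)
n_4 = (+0.2324, -0.9726)
n_5 = (+0.9224, -0.3863)
n_6 = (+0.9583, +0.2857)
  (0,1): δ = 132.78°  ·
  (0,2): δ = 72.52°  ·
  (0,3): δ = 13.60°  ✓
  (0,4): δ = 57.19°  ·
  (0,5): δ = 111.03°  ·
  (0,6): δ = 150.36°  ·
  (1,2): δ = 119.74°  ·
  (1,3): δ = 60.83°  ·
  (1,4): δ = 9.97°  ✓
  (1,5): δ = 63.81°  ·
  (1,6): δ = 103.13°  ·
  (2,3): δ = 121.08°  ·
  (2,4): δ = 50.29°  ·
  (2,5): δ = 3.55°  ✓
  (2,6): δ = 42.88°  ·
  (3,4): δ = 109.20°  ·
  (3,5): δ = 55.36°  ·
  (3,6): δ = 16.04°  ✓
  (4,5): δ = 126.16°  ·
  (4,6): δ = 86.84°  ·
  (5,6): δ = 140.68°  ·
antipodal pairs: 4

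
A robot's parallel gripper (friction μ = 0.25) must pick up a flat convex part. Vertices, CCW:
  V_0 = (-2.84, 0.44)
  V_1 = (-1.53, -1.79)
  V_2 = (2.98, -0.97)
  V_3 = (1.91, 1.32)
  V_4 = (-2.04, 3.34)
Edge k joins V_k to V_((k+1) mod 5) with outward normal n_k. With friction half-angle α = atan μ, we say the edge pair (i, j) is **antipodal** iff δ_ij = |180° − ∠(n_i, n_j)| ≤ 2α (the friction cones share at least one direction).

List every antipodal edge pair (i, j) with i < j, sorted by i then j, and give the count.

count = 1; pairs: (0,2)

α = atan 0.25 = 14.04°;  2α = 28.07°
n_0 = (-0.8622, -0.5065)
n_1 = (+0.1789, -0.9839)
n_2 = (+0.9060, +0.4233)
n_3 = (+0.4553, +0.8903)
n_4 = (-0.9640, +0.2659)
  (0,1): δ = 110.13°  ·
  (0,2): δ = 5.39°  ✓
  (0,3): δ = 32.48°  ·
  (0,4): δ = 134.15°  ·
  (1,2): δ = 75.26°  ·
  (1,3): δ = 37.39°  ·
  (1,4): δ = 64.27°  ·
  (2,3): δ = 142.13°  ·
  (2,4): δ = 40.47°  ·
  (3,4): δ = 78.34°  ·
antipodal pairs: 1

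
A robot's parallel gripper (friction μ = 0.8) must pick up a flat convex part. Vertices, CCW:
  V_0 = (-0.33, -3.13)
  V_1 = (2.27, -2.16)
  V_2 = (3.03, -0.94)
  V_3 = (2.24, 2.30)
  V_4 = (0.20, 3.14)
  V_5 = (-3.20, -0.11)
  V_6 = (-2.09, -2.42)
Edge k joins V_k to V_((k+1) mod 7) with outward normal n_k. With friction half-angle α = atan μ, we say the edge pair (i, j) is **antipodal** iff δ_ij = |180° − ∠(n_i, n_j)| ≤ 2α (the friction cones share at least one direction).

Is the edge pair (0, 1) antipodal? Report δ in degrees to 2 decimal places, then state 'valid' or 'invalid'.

δ = 142.38°, invalid

α = atan 0.8 = 38.66°;  2α = 77.32°
edge 0: e_0 = (+2.60, +0.97);  n_0 = (+0.3495, -0.9369)
edge 1: e_1 = (+0.76, +1.22);  n_1 = (+0.8488, -0.5287)
∠(n_0, n_1) = 37.62°
δ = |180° − 37.62°| = 142.38°
142.38° > 2α = 77.32°  →  invalid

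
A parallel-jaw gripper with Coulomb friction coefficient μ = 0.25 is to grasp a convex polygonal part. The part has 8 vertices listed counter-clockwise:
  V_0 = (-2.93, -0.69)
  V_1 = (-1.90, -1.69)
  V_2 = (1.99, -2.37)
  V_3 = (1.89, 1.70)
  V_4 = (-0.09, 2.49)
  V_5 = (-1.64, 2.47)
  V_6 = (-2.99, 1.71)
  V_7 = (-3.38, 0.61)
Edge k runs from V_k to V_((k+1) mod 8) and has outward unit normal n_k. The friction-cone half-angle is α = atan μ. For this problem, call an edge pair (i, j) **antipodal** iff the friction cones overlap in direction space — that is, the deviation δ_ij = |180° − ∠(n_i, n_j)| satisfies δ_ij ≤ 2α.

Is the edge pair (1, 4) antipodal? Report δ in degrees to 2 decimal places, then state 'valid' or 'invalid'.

δ = 10.65°, valid

α = atan 0.25 = 14.04°;  2α = 28.07°
edge 1: e_1 = (+3.89, -0.68);  n_1 = (-0.1722, -0.9851)
edge 4: e_4 = (-1.55, -0.02);  n_4 = (-0.0129, +0.9999)
∠(n_1, n_4) = 169.35°
δ = |180° − 169.35°| = 10.65°
10.65° ≤ 2α = 28.07°  →  valid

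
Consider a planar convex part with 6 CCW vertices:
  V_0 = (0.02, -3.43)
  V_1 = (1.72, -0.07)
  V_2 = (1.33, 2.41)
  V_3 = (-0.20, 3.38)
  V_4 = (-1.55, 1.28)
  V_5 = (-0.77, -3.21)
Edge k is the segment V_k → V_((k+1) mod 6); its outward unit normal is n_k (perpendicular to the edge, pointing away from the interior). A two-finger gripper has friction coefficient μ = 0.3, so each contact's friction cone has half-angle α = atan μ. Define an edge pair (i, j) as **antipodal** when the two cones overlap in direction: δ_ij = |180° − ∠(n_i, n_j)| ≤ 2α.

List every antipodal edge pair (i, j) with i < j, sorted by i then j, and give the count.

count = 3; pairs: (0,3), (1,4), (2,5)

α = atan 0.3 = 16.70°;  2α = 33.40°
n_0 = (+0.8923, -0.4515)
n_1 = (+0.9879, +0.1553)
n_2 = (+0.5354, +0.8446)
n_3 = (-0.8412, +0.5408)
n_4 = (-0.9852, -0.1712)
n_5 = (-0.2683, -0.9633)
  (0,1): δ = 144.23°  ·
  (0,2): δ = 95.54°  ·
  (0,3): δ = 5.90°  ✓
  (0,4): δ = 36.69°  ·
  (0,5): δ = 101.28°  ·
  (1,2): δ = 131.31°  ·
  (1,3): δ = 41.67°  ·
  (1,4): δ = 0.92°  ✓
  (1,5): δ = 65.50°  ·
  (2,3): δ = 90.36°  ·
  (2,4): δ = 47.77°  ·
  (2,5): δ = 16.81°  ✓
  (3,4): δ = 137.41°  ·
  (3,5): δ = 72.83°  ·
  (4,5): δ = 115.42°  ·
antipodal pairs: 3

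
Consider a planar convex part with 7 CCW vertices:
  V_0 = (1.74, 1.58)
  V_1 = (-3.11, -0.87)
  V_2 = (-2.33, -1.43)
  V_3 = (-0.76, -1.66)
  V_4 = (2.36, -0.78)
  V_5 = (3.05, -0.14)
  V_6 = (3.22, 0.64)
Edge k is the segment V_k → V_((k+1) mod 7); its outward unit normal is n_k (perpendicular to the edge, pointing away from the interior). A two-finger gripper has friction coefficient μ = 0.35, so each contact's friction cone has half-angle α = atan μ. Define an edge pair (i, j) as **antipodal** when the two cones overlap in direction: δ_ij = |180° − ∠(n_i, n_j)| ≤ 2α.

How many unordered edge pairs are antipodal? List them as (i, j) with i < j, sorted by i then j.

α = atan 0.35 = 19.29°;  2α = 38.58°
n_0 = (-0.4509, +0.8926)
n_1 = (-0.5832, -0.8123)
n_2 = (-0.1449, -0.9894)
n_3 = (+0.2715, -0.9624)
n_4 = (+0.6800, -0.7332)
n_5 = (+0.9771, -0.2129)
n_6 = (+0.5361, +0.8441)
  (0,1): δ = 62.48°  ·
  (0,2): δ = 35.14°  ✓
  (0,3): δ = 11.05°  ✓
  (0,4): δ = 16.05°  ✓
  (0,5): δ = 50.90°  ·
  (0,6): δ = 120.78°  ·
  (1,2): δ = 152.66°  ·
  (1,3): δ = 128.57°  ·
  (1,4): δ = 101.48°  ·
  (1,5): δ = 66.62°  ·
  (1,6): δ = 3.26°  ✓
  (2,3): δ = 155.91°  ·
  (2,4): δ = 128.82°  ·
  (2,5): δ = 93.96°  ·
  (2,6): δ = 24.09°  ✓
  (3,4): δ = 152.90°  ·
  (3,5): δ = 118.05°  ·
  (3,6): δ = 48.17°  ·
  (4,5): δ = 145.14°  ·
  (4,6): δ = 75.27°  ·
  (5,6): δ = 110.13°  ·
antipodal pairs: 5

count = 5; pairs: (0,2), (0,3), (0,4), (1,6), (2,6)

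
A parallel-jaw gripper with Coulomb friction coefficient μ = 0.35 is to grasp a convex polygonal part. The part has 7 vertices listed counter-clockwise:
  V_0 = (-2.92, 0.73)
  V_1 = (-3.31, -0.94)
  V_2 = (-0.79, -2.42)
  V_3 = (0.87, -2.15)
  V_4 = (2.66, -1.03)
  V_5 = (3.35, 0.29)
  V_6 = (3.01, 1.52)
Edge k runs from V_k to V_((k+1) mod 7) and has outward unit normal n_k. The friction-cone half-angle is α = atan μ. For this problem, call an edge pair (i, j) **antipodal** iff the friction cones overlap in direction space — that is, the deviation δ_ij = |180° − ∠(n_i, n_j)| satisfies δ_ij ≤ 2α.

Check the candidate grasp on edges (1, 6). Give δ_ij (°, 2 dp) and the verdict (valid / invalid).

δ = 38.01°, valid

α = atan 0.35 = 19.29°;  2α = 38.58°
edge 1: e_1 = (+2.52, -1.48);  n_1 = (-0.5064, -0.8623)
edge 6: e_6 = (-5.93, -0.79);  n_6 = (-0.1321, +0.9912)
∠(n_1, n_6) = 141.99°
δ = |180° − 141.99°| = 38.01°
38.01° ≤ 2α = 38.58°  →  valid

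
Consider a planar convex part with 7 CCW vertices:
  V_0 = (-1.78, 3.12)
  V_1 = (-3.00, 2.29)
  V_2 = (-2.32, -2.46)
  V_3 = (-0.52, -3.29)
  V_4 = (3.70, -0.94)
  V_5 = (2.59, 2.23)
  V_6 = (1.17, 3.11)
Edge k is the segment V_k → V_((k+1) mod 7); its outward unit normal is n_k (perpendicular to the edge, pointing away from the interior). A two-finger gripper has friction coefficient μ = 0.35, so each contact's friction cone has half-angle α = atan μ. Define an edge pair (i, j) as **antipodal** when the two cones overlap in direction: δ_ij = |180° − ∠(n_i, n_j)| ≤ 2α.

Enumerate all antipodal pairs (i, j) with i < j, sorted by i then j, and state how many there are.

count = 5; pairs: (0,3), (1,4), (2,5), (2,6), (3,6)

α = atan 0.35 = 19.29°;  2α = 38.58°
n_0 = (-0.5625, +0.8268)
n_1 = (-0.9899, -0.1417)
n_2 = (-0.4187, -0.9081)
n_3 = (+0.4865, -0.8737)
n_4 = (+0.9438, +0.3305)
n_5 = (+0.5268, +0.8500)
n_6 = (+0.0034, +1.0000)
  (0,1): δ = 116.08°  ·
  (0,2): δ = 58.98°  ·
  (0,3): δ = 5.12°  ✓
  (0,4): δ = 75.07°  ·
  (0,5): δ = 113.98°  ·
  (0,6): δ = 145.58°  ·
  (1,2): δ = 122.90°  ·
  (1,3): δ = 69.03°  ·
  (1,4): δ = 11.15°  ✓
  (1,5): δ = 50.07°  ·
  (1,6): δ = 81.66°  ·
  (2,3): δ = 126.13°  ·
  (2,4): δ = 45.95°  ·
  (2,5): δ = 7.03°  ✓
  (2,6): δ = 24.56°  ✓
  (3,4): δ = 99.81°  ·
  (3,5): δ = 60.90°  ·
  (3,6): δ = 29.31°  ✓
  (4,5): δ = 141.09°  ·
  (4,6): δ = 109.49°  ·
  (5,6): δ = 148.41°  ·
antipodal pairs: 5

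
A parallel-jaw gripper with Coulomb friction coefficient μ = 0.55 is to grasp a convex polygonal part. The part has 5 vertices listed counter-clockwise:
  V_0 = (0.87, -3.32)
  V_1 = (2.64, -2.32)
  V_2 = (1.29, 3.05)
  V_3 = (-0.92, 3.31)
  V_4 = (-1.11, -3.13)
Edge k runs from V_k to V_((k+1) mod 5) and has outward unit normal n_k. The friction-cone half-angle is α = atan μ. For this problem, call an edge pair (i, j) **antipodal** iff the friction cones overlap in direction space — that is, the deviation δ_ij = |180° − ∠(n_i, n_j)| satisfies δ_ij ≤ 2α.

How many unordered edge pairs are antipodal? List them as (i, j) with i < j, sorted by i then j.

α = atan 0.55 = 28.81°;  2α = 57.62°
n_0 = (+0.4919, -0.8707)
n_1 = (+0.9698, +0.2438)
n_2 = (+0.1168, +0.9932)
n_3 = (-0.9996, +0.0295)
n_4 = (-0.0955, -0.9954)
  (0,1): δ = 105.35°  ·
  (0,2): δ = 36.18°  ✓
  (0,3): δ = 58.84°  ·
  (0,4): δ = 145.05°  ·
  (1,2): δ = 110.82°  ·
  (1,3): δ = 15.80°  ✓
  (1,4): δ = 70.41°  ·
  (2,3): δ = 84.98°  ·
  (2,4): δ = 1.23°  ✓
  (3,4): δ = 93.79°  ·
antipodal pairs: 3

count = 3; pairs: (0,2), (1,3), (2,4)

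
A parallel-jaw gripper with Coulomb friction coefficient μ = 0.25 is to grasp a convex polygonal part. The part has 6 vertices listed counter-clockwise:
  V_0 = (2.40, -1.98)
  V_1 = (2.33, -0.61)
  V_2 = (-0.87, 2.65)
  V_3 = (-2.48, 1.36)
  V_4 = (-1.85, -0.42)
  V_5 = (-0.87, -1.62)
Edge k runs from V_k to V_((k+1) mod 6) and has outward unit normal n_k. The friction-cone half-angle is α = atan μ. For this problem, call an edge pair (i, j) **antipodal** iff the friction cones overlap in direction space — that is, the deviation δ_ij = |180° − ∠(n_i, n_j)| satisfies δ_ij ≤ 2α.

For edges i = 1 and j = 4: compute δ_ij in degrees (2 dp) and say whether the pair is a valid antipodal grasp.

α = atan 0.25 = 14.04°;  2α = 28.07°
edge 1: e_1 = (-3.20, +3.26);  n_1 = (+0.7136, +0.7005)
edge 4: e_4 = (+0.98, -1.20);  n_4 = (-0.7745, -0.6325)
∠(n_1, n_4) = 174.77°
δ = |180° − 174.77°| = 5.23°
5.23° ≤ 2α = 28.07°  →  valid

δ = 5.23°, valid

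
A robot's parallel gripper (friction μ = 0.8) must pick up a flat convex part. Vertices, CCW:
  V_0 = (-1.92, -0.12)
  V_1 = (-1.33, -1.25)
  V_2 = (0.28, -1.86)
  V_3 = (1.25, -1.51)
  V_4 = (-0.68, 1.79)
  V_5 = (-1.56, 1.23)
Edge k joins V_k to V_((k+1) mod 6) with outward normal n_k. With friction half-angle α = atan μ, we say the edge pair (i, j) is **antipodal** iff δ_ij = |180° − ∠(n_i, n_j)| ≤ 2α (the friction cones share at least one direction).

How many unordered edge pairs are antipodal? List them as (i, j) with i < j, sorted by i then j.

α = atan 0.8 = 38.66°;  2α = 77.32°
n_0 = (-0.8864, -0.4628)
n_1 = (-0.3543, -0.9351)
n_2 = (+0.3394, -0.9406)
n_3 = (+0.8632, +0.5048)
n_4 = (-0.5369, +0.8437)
n_5 = (-0.9662, +0.2577)
  (0,1): δ = 138.32°  ·
  (0,2): δ = 97.73°  ·
  (0,3): δ = 2.75°  ✓
  (0,4): δ = 94.90°  ·
  (0,5): δ = 137.50°  ·
  (1,2): δ = 139.41°  ·
  (1,3): δ = 38.93°  ✓
  (1,4): δ = 53.22°  ✓
  (1,5): δ = 95.82°  ·
  (2,3): δ = 79.52°  ·
  (2,4): δ = 12.63°  ✓
  (2,5): δ = 55.23°  ✓
  (3,4): δ = 87.85°  ·
  (3,5): δ = 45.25°  ✓
  (4,5): δ = 137.40°  ·
antipodal pairs: 6

count = 6; pairs: (0,3), (1,3), (1,4), (2,4), (2,5), (3,5)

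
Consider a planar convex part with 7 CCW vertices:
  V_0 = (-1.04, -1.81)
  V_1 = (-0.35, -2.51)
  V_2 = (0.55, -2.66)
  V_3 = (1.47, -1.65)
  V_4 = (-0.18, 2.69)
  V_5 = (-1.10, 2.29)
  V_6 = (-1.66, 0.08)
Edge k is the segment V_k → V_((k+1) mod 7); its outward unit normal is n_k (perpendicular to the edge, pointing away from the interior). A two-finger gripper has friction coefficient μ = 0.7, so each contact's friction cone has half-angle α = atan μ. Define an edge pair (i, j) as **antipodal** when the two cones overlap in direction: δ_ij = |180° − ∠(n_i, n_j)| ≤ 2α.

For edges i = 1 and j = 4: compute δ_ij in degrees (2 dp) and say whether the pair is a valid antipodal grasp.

α = atan 0.7 = 34.99°;  2α = 69.98°
edge 1: e_1 = (+0.90, -0.15);  n_1 = (-0.1644, -0.9864)
edge 4: e_4 = (-0.92, -0.40);  n_4 = (-0.3987, +0.9171)
∠(n_1, n_4) = 147.04°
δ = |180° − 147.04°| = 32.96°
32.96° ≤ 2α = 69.98°  →  valid

δ = 32.96°, valid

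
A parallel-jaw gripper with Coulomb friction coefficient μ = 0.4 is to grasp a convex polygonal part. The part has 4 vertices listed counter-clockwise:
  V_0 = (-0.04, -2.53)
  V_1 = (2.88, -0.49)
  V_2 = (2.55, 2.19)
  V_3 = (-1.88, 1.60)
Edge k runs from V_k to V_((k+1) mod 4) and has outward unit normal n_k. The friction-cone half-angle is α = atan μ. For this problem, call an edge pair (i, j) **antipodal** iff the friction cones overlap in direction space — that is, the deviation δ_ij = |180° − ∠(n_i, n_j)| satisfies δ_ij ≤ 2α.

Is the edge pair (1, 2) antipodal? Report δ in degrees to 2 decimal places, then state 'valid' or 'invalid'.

δ = 89.43°, invalid

α = atan 0.4 = 21.80°;  2α = 43.60°
edge 1: e_1 = (-0.33, +2.68);  n_1 = (+0.9925, +0.1222)
edge 2: e_2 = (-4.43, -0.59);  n_2 = (-0.1320, +0.9912)
∠(n_1, n_2) = 90.57°
δ = |180° − 90.57°| = 89.43°
89.43° > 2α = 43.60°  →  invalid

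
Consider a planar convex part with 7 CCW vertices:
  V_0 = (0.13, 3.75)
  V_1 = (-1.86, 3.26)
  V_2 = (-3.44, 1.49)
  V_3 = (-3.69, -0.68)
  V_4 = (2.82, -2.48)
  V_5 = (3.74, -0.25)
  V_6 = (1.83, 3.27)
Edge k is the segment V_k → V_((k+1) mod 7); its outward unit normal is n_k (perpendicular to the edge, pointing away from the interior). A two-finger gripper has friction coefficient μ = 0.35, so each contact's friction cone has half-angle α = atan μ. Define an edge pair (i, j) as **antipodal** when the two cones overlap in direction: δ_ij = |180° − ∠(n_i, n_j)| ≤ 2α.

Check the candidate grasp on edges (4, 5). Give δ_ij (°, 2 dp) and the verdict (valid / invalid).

δ = 129.10°, invalid

α = atan 0.35 = 19.29°;  2α = 38.58°
edge 4: e_4 = (+0.92, +2.23);  n_4 = (+0.9244, -0.3814)
edge 5: e_5 = (-1.91, +3.52);  n_5 = (+0.8789, +0.4769)
∠(n_4, n_5) = 50.90°
δ = |180° − 50.90°| = 129.10°
129.10° > 2α = 38.58°  →  invalid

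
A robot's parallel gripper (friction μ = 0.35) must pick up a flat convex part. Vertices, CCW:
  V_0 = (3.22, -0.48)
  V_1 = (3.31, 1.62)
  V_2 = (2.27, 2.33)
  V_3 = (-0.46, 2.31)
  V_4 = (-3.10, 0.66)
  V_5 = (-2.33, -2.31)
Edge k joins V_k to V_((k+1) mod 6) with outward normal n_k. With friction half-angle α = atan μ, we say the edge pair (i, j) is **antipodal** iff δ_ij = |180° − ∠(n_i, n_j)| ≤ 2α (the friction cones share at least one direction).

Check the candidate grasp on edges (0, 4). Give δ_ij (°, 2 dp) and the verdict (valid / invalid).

δ = 16.99°, valid

α = atan 0.35 = 19.29°;  2α = 38.58°
edge 0: e_0 = (+0.09, +2.10);  n_0 = (+0.9991, -0.0428)
edge 4: e_4 = (+0.77, -2.97);  n_4 = (-0.9680, -0.2510)
∠(n_0, n_4) = 163.01°
δ = |180° − 163.01°| = 16.99°
16.99° ≤ 2α = 38.58°  →  valid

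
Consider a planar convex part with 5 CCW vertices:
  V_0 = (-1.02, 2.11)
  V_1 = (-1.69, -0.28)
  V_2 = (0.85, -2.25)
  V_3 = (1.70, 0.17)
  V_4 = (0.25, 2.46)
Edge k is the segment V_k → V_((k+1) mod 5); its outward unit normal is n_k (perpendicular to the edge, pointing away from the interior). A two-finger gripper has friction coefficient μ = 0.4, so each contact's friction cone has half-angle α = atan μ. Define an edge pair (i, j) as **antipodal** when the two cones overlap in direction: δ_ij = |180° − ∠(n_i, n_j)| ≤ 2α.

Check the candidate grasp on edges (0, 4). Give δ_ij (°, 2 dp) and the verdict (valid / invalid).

δ = 121.07°, invalid

α = atan 0.4 = 21.80°;  2α = 43.60°
edge 0: e_0 = (-0.67, -2.39);  n_0 = (-0.9629, +0.2699)
edge 4: e_4 = (-1.27, -0.35);  n_4 = (-0.2657, +0.9641)
∠(n_0, n_4) = 58.93°
δ = |180° − 58.93°| = 121.07°
121.07° > 2α = 43.60°  →  invalid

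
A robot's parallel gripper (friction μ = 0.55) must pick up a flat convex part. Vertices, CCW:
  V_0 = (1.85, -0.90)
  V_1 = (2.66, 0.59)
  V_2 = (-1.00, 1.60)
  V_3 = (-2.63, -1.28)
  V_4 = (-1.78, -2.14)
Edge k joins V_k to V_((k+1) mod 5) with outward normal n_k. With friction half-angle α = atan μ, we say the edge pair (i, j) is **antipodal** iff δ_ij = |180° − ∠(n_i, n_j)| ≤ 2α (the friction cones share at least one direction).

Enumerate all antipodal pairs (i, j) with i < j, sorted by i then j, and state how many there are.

α = atan 0.55 = 28.81°;  2α = 57.62°
n_0 = (+0.8786, -0.4776)
n_1 = (+0.2660, +0.9640)
n_2 = (-0.8703, +0.4926)
n_3 = (-0.7112, -0.7030)
n_4 = (+0.3233, -0.9463)
  (0,1): δ = 76.90°  ·
  (0,2): δ = 0.98°  ✓
  (0,3): δ = 73.19°  ·
  (0,4): δ = 137.39°  ·
  (1,2): δ = 104.08°  ·
  (1,3): δ = 29.91°  ✓
  (1,4): δ = 34.29°  ✓
  (2,3): δ = 105.83°  ·
  (2,4): δ = 41.63°  ✓
  (3,4): δ = 115.80°  ·
antipodal pairs: 4

count = 4; pairs: (0,2), (1,3), (1,4), (2,4)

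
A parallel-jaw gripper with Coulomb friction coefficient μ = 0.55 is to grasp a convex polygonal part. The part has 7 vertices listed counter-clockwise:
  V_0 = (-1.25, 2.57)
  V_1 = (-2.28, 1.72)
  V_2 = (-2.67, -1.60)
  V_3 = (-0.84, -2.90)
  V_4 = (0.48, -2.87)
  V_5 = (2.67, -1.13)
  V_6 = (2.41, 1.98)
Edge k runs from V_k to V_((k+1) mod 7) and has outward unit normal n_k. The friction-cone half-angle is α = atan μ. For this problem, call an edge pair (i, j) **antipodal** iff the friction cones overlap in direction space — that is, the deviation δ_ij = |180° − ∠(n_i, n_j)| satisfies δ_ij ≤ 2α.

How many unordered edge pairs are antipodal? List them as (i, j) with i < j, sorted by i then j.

α = atan 0.55 = 28.81°;  2α = 57.62°
n_0 = (-0.6365, +0.7713)
n_1 = (-0.9932, +0.1167)
n_2 = (-0.5791, -0.8152)
n_3 = (+0.0227, -0.9997)
n_4 = (+0.6221, -0.7830)
n_5 = (+0.9965, +0.0833)
n_6 = (+0.1591, +0.9873)
  (0,1): δ = 136.23°  ·
  (0,2): δ = 74.92°  ·
  (0,3): δ = 38.23°  ✓
  (0,4): δ = 1.06°  ✓
  (0,5): δ = 55.25°  ✓
  (0,6): δ = 131.31°  ·
  (1,2): δ = 118.69°  ·
  (1,3): δ = 82.00°  ·
  (1,4): δ = 44.83°  ✓
  (1,5): δ = 11.48°  ✓
  (1,6): δ = 87.54°  ·
  (2,3): δ = 143.31°  ·
  (2,4): δ = 106.14°  ·
  (2,5): δ = 49.83°  ✓
  (2,6): δ = 26.23°  ✓
  (3,4): δ = 142.83°  ·
  (3,5): δ = 86.52°  ·
  (3,6): δ = 10.46°  ✓
  (4,5): δ = 123.69°  ·
  (4,6): δ = 47.63°  ✓
  (5,6): δ = 103.94°  ·
antipodal pairs: 9

count = 9; pairs: (0,3), (0,4), (0,5), (1,4), (1,5), (2,5), (2,6), (3,6), (4,6)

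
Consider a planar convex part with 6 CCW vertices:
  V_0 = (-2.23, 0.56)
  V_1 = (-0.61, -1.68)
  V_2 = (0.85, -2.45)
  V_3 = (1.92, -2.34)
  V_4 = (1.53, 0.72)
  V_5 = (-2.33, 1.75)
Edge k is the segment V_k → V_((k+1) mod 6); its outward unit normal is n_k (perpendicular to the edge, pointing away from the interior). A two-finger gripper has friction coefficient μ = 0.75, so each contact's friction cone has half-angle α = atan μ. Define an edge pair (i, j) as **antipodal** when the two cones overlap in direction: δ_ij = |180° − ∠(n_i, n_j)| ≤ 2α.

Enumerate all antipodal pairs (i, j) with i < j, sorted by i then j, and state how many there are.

α = atan 0.75 = 36.87°;  2α = 73.74°
n_0 = (-0.8103, -0.5860)
n_1 = (-0.4665, -0.8845)
n_2 = (+0.1023, -0.9948)
n_3 = (+0.9920, +0.1264)
n_4 = (+0.2578, +0.9662)
n_5 = (-0.9965, -0.0837)
  (0,1): δ = 153.68°  ·
  (0,2): δ = 120.01°  ·
  (0,3): δ = 28.61°  ✓
  (0,4): δ = 39.18°  ✓
  (0,5): δ = 148.93°  ·
  (1,2): δ = 146.32°  ·
  (1,3): δ = 54.93°  ✓
  (1,4): δ = 12.87°  ✓
  (1,5): δ = 122.61°  ·
  (2,3): δ = 88.61°  ·
  (2,4): δ = 20.81°  ✓
  (2,5): δ = 88.93°  ·
  (3,4): δ = 112.20°  ·
  (3,5): δ = 2.46°  ✓
  (4,5): δ = 70.26°  ✓
antipodal pairs: 7

count = 7; pairs: (0,3), (0,4), (1,3), (1,4), (2,4), (3,5), (4,5)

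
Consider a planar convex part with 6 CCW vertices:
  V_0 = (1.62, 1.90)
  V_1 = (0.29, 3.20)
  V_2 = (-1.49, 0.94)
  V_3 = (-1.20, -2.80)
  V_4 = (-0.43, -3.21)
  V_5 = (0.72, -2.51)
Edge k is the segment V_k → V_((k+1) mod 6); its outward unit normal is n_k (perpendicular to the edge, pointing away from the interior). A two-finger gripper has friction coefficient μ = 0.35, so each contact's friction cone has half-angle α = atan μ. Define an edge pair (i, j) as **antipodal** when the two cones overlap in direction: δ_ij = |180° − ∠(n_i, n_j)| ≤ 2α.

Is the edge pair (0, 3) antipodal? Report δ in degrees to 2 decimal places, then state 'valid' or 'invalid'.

α = atan 0.35 = 19.29°;  2α = 38.58°
edge 0: e_0 = (-1.33, +1.30);  n_0 = (+0.6990, +0.7151)
edge 3: e_3 = (+0.77, -0.41);  n_3 = (-0.4700, -0.8827)
∠(n_0, n_3) = 163.69°
δ = |180° − 163.69°| = 16.31°
16.31° ≤ 2α = 38.58°  →  valid

δ = 16.31°, valid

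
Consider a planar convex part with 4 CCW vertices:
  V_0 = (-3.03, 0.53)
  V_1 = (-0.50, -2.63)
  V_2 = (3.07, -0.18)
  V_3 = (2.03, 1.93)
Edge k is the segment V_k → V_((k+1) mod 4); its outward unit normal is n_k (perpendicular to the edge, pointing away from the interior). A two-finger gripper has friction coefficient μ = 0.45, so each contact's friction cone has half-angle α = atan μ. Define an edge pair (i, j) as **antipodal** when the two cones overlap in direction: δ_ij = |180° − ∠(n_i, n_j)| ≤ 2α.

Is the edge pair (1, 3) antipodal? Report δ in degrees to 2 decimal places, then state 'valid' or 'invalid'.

α = atan 0.45 = 24.23°;  2α = 48.46°
edge 1: e_1 = (+3.57, +2.45);  n_1 = (+0.5658, -0.8245)
edge 3: e_3 = (-5.06, -1.40);  n_3 = (-0.2667, +0.9638)
∠(n_1, n_3) = 161.00°
δ = |180° − 161.00°| = 19.00°
19.00° ≤ 2α = 48.46°  →  valid

δ = 19.00°, valid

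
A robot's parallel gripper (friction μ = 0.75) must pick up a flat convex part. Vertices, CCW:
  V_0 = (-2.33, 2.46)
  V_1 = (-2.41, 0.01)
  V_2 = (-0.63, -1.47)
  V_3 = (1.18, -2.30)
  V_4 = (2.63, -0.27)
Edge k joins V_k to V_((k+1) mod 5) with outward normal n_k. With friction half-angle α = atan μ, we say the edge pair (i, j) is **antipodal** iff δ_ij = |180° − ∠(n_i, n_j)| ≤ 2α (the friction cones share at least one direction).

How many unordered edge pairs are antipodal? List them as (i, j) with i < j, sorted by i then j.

α = atan 0.75 = 36.87°;  2α = 73.74°
n_0 = (-0.9995, +0.0326)
n_1 = (-0.6393, -0.7689)
n_2 = (-0.4168, -0.9090)
n_3 = (+0.8137, -0.5812)
n_4 = (+0.4822, +0.8761)
  (0,1): δ = 127.87°  ·
  (0,2): δ = 112.76°  ·
  (0,3): δ = 33.67°  ✓
  (0,4): δ = 63.04°  ✓
  (1,2): δ = 164.89°  ·
  (1,3): δ = 85.80°  ·
  (1,4): δ = 10.91°  ✓
  (2,3): δ = 100.90°  ·
  (2,4): δ = 4.19°  ✓
  (3,4): δ = 83.29°  ·
antipodal pairs: 4

count = 4; pairs: (0,3), (0,4), (1,4), (2,4)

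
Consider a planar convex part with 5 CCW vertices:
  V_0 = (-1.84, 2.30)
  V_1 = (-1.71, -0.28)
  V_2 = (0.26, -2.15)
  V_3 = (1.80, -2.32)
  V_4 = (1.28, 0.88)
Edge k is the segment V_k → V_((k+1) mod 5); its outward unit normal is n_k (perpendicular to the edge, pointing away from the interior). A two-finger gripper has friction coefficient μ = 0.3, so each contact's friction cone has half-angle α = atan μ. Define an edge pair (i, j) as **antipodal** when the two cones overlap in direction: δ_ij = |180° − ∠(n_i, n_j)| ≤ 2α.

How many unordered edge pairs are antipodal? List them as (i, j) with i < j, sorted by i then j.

α = atan 0.3 = 16.70°;  2α = 33.40°
n_0 = (-0.9987, -0.0503)
n_1 = (-0.6885, -0.7253)
n_2 = (-0.1097, -0.9940)
n_3 = (+0.9871, +0.1604)
n_4 = (+0.4142, +0.9102)
  (0,1): δ = 136.39°  ·
  (0,2): δ = 99.18°  ·
  (0,3): δ = 6.35°  ✓
  (0,4): δ = 62.64°  ·
  (1,2): δ = 142.79°  ·
  (1,3): δ = 37.26°  ·
  (1,4): δ = 19.04°  ✓
  (2,3): δ = 74.47°  ·
  (2,4): δ = 18.17°  ✓
  (3,4): δ = 123.70°  ·
antipodal pairs: 3

count = 3; pairs: (0,3), (1,4), (2,4)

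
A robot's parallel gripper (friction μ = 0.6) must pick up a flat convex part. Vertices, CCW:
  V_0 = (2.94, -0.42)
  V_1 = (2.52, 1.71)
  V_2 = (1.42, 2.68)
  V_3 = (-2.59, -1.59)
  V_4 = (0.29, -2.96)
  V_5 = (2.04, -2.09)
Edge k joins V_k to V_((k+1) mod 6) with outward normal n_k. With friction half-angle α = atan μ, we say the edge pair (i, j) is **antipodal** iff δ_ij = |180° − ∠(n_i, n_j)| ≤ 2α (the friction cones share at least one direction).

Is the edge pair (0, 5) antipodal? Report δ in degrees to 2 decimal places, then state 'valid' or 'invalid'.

δ = 140.52°, invalid

α = atan 0.6 = 30.96°;  2α = 61.93°
edge 0: e_0 = (-0.42, +2.13);  n_0 = (+0.9811, +0.1935)
edge 5: e_5 = (+0.90, +1.67);  n_5 = (+0.8803, -0.4744)
∠(n_0, n_5) = 39.48°
δ = |180° − 39.48°| = 140.52°
140.52° > 2α = 61.93°  →  invalid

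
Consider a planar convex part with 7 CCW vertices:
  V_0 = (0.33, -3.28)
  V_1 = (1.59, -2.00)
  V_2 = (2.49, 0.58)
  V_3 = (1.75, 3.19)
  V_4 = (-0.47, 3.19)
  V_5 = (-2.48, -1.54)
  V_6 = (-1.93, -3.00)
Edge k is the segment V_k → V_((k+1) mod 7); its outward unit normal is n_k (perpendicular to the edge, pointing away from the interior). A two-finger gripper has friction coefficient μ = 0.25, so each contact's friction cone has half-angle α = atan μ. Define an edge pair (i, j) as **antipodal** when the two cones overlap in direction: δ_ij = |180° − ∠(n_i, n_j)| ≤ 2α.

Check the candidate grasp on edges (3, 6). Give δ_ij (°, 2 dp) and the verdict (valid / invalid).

δ = 7.06°, valid

α = atan 0.25 = 14.04°;  2α = 28.07°
edge 3: e_3 = (-2.22, +0.00);  n_3 = (+0.0000, +1.0000)
edge 6: e_6 = (+2.26, -0.28);  n_6 = (-0.1230, -0.9924)
∠(n_3, n_6) = 172.94°
δ = |180° − 172.94°| = 7.06°
7.06° ≤ 2α = 28.07°  →  valid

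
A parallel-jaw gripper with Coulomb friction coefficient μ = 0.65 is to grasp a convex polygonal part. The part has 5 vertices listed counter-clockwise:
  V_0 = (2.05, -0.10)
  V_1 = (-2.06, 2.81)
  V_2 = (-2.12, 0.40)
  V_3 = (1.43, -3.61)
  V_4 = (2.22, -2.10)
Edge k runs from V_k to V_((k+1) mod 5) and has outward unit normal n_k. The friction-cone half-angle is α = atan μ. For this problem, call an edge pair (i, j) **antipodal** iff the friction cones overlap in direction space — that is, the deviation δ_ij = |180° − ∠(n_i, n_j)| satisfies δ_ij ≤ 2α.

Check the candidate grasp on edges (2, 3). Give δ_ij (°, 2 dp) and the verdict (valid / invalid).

δ = 69.14°, invalid

α = atan 0.65 = 33.02°;  2α = 66.05°
edge 2: e_2 = (+3.55, -4.01);  n_2 = (-0.7487, -0.6629)
edge 3: e_3 = (+0.79, +1.51);  n_3 = (+0.8861, -0.4636)
∠(n_2, n_3) = 110.86°
δ = |180° − 110.86°| = 69.14°
69.14° > 2α = 66.05°  →  invalid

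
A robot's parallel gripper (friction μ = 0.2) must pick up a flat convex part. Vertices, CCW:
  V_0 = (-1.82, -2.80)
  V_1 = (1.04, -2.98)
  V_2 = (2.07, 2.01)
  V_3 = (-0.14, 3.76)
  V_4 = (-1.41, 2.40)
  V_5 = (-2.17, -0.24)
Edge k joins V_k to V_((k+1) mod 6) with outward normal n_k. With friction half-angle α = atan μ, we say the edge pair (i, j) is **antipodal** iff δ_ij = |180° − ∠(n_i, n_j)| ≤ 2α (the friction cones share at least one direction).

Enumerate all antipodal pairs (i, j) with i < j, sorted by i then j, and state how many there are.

count = 2; pairs: (1,4), (1,5)

α = atan 0.2 = 11.31°;  2α = 22.62°
n_0 = (-0.0628, -0.9980)
n_1 = (+0.9794, -0.2022)
n_2 = (+0.6208, +0.7840)
n_3 = (-0.7309, +0.6825)
n_4 = (-0.9610, +0.2766)
n_5 = (-0.9908, -0.1355)
  (0,1): δ = 98.06°  ·
  (0,2): δ = 34.77°  ·
  (0,3): δ = 50.56°  ·
  (0,4): δ = 77.54°  ·
  (0,5): δ = 101.39°  ·
  (1,2): δ = 116.71°  ·
  (1,3): δ = 31.38°  ·
  (1,4): δ = 4.40°  ✓
  (1,5): δ = 19.45°  ✓
  (2,3): δ = 94.67°  ·
  (2,4): δ = 67.69°  ·
  (2,5): δ = 43.84°  ·
  (3,4): δ = 153.02°  ·
  (3,5): δ = 129.17°  ·
  (4,5): δ = 156.15°  ·
antipodal pairs: 2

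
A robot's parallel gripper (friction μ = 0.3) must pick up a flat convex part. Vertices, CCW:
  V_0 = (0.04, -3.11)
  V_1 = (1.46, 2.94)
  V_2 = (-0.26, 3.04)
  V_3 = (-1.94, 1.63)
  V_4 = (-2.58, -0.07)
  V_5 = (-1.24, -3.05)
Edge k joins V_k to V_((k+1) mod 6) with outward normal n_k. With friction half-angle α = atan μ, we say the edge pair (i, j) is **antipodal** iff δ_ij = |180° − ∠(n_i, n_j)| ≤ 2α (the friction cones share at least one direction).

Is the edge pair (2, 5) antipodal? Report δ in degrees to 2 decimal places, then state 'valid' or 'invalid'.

δ = 42.69°, invalid

α = atan 0.3 = 16.70°;  2α = 33.40°
edge 2: e_2 = (-1.68, -1.41);  n_2 = (-0.6429, +0.7660)
edge 5: e_5 = (+1.28, -0.06);  n_5 = (-0.0468, -0.9989)
∠(n_2, n_5) = 137.31°
δ = |180° − 137.31°| = 42.69°
42.69° > 2α = 33.40°  →  invalid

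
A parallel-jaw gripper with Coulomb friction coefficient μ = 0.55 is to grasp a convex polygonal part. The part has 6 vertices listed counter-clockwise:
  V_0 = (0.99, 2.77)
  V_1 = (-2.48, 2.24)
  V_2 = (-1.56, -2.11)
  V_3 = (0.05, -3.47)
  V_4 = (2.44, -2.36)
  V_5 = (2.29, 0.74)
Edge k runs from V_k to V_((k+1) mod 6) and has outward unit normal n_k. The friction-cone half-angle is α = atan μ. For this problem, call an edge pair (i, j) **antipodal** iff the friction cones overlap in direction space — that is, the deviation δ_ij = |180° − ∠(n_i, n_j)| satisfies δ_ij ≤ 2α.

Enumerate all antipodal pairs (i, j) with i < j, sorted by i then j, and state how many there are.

count = 6; pairs: (0,2), (0,3), (1,4), (1,5), (2,4), (2,5)

α = atan 0.55 = 28.81°;  2α = 57.62°
n_0 = (-0.1510, +0.9885)
n_1 = (-0.9784, -0.2069)
n_2 = (-0.6453, -0.7639)
n_3 = (+0.4212, -0.9070)
n_4 = (+0.9988, +0.0483)
n_5 = (+0.8421, +0.5393)
  (0,1): δ = 86.74°  ·
  (0,2): δ = 48.87°  ✓
  (0,3): δ = 16.23°  ✓
  (0,4): δ = 84.09°  ·
  (0,5): δ = 113.95°  ·
  (1,2): δ = 142.13°  ·
  (1,3): δ = 77.03°  ·
  (1,4): δ = 9.17°  ✓
  (1,5): δ = 20.69°  ✓
  (2,3): δ = 114.90°  ·
  (2,4): δ = 47.04°  ✓
  (2,5): δ = 17.18°  ✓
  (3,4): δ = 112.14°  ·
  (3,5): δ = 82.28°  ·
  (4,5): δ = 150.13°  ·
antipodal pairs: 6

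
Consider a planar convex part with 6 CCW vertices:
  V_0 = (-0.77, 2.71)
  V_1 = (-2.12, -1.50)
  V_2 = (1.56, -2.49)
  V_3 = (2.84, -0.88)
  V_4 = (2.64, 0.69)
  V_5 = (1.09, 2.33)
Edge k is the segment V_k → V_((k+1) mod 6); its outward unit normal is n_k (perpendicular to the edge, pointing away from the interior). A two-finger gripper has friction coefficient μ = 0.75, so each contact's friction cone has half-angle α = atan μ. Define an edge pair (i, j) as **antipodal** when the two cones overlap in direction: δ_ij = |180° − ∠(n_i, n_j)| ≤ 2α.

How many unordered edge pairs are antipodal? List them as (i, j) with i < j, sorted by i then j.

count = 7; pairs: (0,2), (0,3), (0,4), (1,3), (1,4), (1,5), (2,5)

α = atan 0.75 = 36.87°;  2α = 73.74°
n_0 = (-0.9522, +0.3054)
n_1 = (-0.2598, -0.9657)
n_2 = (+0.7828, -0.6223)
n_3 = (+0.9920, +0.1264)
n_4 = (+0.7268, +0.6869)
n_5 = (+0.2002, +0.9798)
  (0,1): δ = 87.28°  ·
  (0,2): δ = 20.71°  ✓
  (0,3): δ = 25.04°  ✓
  (0,4): δ = 61.16°  ✓
  (0,5): δ = 96.23°  ·
  (1,2): δ = 113.43°  ·
  (1,3): δ = 67.68°  ✓
  (1,4): δ = 31.56°  ✓
  (1,5): δ = 3.51°  ✓
  (2,3): δ = 134.25°  ·
  (2,4): δ = 98.13°  ·
  (2,5): δ = 63.06°  ✓
  (3,4): δ = 143.88°  ·
  (3,5): δ = 108.81°  ·
  (4,5): δ = 144.93°  ·
antipodal pairs: 7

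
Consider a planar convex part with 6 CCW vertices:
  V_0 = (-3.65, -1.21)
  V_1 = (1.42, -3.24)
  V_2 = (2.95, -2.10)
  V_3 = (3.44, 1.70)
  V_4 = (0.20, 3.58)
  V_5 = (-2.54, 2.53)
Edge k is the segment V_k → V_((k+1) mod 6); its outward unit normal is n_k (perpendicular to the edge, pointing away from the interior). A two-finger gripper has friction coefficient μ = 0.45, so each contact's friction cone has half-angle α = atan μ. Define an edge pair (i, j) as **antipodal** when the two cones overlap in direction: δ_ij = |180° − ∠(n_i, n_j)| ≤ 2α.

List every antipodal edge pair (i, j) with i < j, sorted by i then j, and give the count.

α = atan 0.45 = 24.23°;  2α = 48.46°
n_0 = (-0.3717, -0.9284)
n_1 = (+0.5975, -0.8019)
n_2 = (+0.9918, -0.1279)
n_3 = (+0.5019, +0.8649)
n_4 = (-0.3578, +0.9338)
n_5 = (-0.9587, +0.2845)
  (0,1): δ = 121.49°  ·
  (0,2): δ = 75.53°  ·
  (0,3): δ = 8.30°  ✓
  (0,4): δ = 42.79°  ✓
  (0,5): δ = 95.29°  ·
  (1,2): δ = 134.04°  ·
  (1,3): δ = 66.81°  ·
  (1,4): δ = 15.72°  ✓
  (1,5): δ = 36.78°  ✓
  (2,3): δ = 112.78°  ·
  (2,4): δ = 61.68°  ·
  (2,5): δ = 9.18°  ✓
  (3,4): δ = 128.91°  ·
  (3,5): δ = 76.41°  ·
  (4,5): δ = 127.50°  ·
antipodal pairs: 5

count = 5; pairs: (0,3), (0,4), (1,4), (1,5), (2,5)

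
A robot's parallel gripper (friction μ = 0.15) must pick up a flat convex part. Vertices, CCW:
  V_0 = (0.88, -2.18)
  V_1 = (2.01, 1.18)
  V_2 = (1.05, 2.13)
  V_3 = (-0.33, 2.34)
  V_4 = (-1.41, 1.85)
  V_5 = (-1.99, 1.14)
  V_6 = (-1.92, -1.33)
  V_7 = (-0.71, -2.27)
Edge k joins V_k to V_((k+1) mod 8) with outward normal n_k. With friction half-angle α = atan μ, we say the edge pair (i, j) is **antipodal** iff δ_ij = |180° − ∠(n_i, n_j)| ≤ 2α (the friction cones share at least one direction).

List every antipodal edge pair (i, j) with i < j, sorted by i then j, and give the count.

count = 2; pairs: (1,6), (2,7)

α = atan 0.15 = 8.53°;  2α = 17.06°
n_0 = (+0.9478, -0.3188)
n_1 = (+0.7034, +0.7108)
n_2 = (+0.1504, +0.9886)
n_3 = (-0.4132, +0.9107)
n_4 = (-0.7744, +0.6326)
n_5 = (-0.9996, -0.0283)
n_6 = (-0.6135, -0.7897)
n_7 = (+0.0565, -0.9984)
  (0,1): δ = 116.11°  ·
  (0,2): δ = 80.06°  ·
  (0,3): δ = 47.01°  ·
  (0,4): δ = 20.66°  ·
  (0,5): δ = 20.21°  ·
  (0,6): δ = 70.75°  ·
  (0,7): δ = 111.83°  ·
  (1,2): δ = 143.95°  ·
  (1,3): δ = 110.90°  ·
  (1,4): δ = 84.55°  ·
  (1,5): δ = 43.68°  ·
  (1,6): δ = 6.86°  ✓
  (1,7): δ = 47.94°  ·
  (2,3): δ = 146.94°  ·
  (2,4): δ = 120.59°  ·
  (2,5): δ = 79.72°  ·
  (2,6): δ = 29.19°  ·
  (2,7): δ = 11.89°  ✓
  (3,4): δ = 153.65°  ·
  (3,5): δ = 112.78°  ·
  (3,6): δ = 62.25°  ·
  (3,7): δ = 21.16°  ·
  (4,5): δ = 139.13°  ·
  (4,6): δ = 88.60°  ·
  (4,7): δ = 47.51°  ·
  (5,6): δ = 129.47°  ·
  (5,7): δ = 88.38°  ·
  (6,7): δ = 138.92°  ·
antipodal pairs: 2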